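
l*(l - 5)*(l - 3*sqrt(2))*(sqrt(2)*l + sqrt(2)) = sqrt(2)*l^4 - 6*l^3 - 4*sqrt(2)*l^3 - 5*sqrt(2)*l^2 + 24*l^2 + 30*l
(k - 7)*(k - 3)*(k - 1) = k^3 - 11*k^2 + 31*k - 21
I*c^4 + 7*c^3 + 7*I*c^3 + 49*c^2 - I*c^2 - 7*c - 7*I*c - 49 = (c - 1)*(c + 7)*(c - 7*I)*(I*c + I)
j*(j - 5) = j^2 - 5*j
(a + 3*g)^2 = a^2 + 6*a*g + 9*g^2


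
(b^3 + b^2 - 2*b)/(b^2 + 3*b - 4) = b*(b + 2)/(b + 4)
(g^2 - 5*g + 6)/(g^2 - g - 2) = (g - 3)/(g + 1)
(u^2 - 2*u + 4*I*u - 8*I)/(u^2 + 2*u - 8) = (u + 4*I)/(u + 4)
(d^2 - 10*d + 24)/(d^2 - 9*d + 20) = (d - 6)/(d - 5)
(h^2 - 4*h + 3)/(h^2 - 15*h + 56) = (h^2 - 4*h + 3)/(h^2 - 15*h + 56)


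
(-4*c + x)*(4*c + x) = -16*c^2 + x^2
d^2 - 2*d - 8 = (d - 4)*(d + 2)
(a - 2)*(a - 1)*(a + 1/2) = a^3 - 5*a^2/2 + a/2 + 1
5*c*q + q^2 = q*(5*c + q)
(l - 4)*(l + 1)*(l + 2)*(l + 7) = l^4 + 6*l^3 - 17*l^2 - 78*l - 56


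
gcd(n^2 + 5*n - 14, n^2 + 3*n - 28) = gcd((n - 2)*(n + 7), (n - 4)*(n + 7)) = n + 7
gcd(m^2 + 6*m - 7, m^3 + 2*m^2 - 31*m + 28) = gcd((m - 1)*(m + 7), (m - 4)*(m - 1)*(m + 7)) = m^2 + 6*m - 7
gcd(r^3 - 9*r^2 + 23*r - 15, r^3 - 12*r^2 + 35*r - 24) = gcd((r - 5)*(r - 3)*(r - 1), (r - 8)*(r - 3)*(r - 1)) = r^2 - 4*r + 3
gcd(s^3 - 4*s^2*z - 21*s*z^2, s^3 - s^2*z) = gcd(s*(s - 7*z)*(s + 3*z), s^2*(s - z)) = s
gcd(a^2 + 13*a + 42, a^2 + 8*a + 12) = a + 6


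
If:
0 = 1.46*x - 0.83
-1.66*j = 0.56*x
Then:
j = -0.19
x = 0.57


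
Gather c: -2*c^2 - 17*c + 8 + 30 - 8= -2*c^2 - 17*c + 30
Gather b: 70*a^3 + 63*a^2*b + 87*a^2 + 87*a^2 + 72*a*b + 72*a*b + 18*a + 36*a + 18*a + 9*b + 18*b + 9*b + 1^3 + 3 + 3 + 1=70*a^3 + 174*a^2 + 72*a + b*(63*a^2 + 144*a + 36) + 8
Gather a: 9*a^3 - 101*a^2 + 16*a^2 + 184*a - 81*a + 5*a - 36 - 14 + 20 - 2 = 9*a^3 - 85*a^2 + 108*a - 32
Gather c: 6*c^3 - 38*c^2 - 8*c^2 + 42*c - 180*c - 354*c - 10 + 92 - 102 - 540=6*c^3 - 46*c^2 - 492*c - 560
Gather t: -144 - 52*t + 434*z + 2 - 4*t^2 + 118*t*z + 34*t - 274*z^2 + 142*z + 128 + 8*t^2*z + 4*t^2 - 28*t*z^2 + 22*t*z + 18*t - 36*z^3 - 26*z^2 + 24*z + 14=8*t^2*z + t*(-28*z^2 + 140*z) - 36*z^3 - 300*z^2 + 600*z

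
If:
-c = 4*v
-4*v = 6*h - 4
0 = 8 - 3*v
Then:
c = -32/3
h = -10/9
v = 8/3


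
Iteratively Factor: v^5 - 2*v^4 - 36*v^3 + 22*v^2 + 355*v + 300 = (v + 1)*(v^4 - 3*v^3 - 33*v^2 + 55*v + 300) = (v + 1)*(v + 3)*(v^3 - 6*v^2 - 15*v + 100) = (v - 5)*(v + 1)*(v + 3)*(v^2 - v - 20) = (v - 5)*(v + 1)*(v + 3)*(v + 4)*(v - 5)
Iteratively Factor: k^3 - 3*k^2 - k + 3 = (k - 1)*(k^2 - 2*k - 3) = (k - 3)*(k - 1)*(k + 1)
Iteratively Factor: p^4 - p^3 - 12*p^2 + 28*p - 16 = (p - 2)*(p^3 + p^2 - 10*p + 8) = (p - 2)*(p + 4)*(p^2 - 3*p + 2) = (p - 2)^2*(p + 4)*(p - 1)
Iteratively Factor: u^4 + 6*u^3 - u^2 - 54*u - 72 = (u - 3)*(u^3 + 9*u^2 + 26*u + 24) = (u - 3)*(u + 2)*(u^2 + 7*u + 12) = (u - 3)*(u + 2)*(u + 4)*(u + 3)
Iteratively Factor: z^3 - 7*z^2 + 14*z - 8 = (z - 4)*(z^2 - 3*z + 2) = (z - 4)*(z - 2)*(z - 1)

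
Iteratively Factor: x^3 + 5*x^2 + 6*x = (x + 2)*(x^2 + 3*x) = x*(x + 2)*(x + 3)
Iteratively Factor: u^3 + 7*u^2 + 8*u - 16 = (u - 1)*(u^2 + 8*u + 16) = (u - 1)*(u + 4)*(u + 4)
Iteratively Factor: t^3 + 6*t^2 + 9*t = (t + 3)*(t^2 + 3*t) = t*(t + 3)*(t + 3)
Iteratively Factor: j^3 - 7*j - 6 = (j - 3)*(j^2 + 3*j + 2) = (j - 3)*(j + 2)*(j + 1)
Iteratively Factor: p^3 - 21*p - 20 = (p + 1)*(p^2 - p - 20) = (p + 1)*(p + 4)*(p - 5)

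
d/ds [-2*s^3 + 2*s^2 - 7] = 2*s*(2 - 3*s)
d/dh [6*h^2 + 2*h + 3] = 12*h + 2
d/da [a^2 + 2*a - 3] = 2*a + 2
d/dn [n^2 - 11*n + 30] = 2*n - 11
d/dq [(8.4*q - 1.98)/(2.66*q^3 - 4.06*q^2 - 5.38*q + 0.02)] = (-44.688*q^3 + 49.9044*q^2 - 16.0776*q - 10.4844)/(7.0756*q^6 - 21.5992*q^5 - 12.138*q^4 + 43.792*q^3 + 28.782*q^2 - 0.2152*q + 0.0004)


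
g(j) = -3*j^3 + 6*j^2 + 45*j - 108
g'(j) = -9*j^2 + 12*j + 45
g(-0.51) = -128.99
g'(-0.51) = 36.54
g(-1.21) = -148.35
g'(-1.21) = 17.30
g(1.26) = -47.78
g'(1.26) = 45.83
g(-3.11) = -99.68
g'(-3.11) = -79.37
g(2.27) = -10.02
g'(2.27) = 25.86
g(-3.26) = -87.00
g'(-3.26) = -89.77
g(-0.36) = -123.28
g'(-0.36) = 39.51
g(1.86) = -22.85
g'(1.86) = 36.18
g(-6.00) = 486.00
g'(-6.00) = -351.00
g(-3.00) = -108.00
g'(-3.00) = -72.00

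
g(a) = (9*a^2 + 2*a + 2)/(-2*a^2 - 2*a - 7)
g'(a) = (4*a + 2)*(9*a^2 + 2*a + 2)/(-2*a^2 - 2*a - 7)^2 + (18*a + 2)/(-2*a^2 - 2*a - 7)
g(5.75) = -3.68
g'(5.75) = -0.16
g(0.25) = -0.40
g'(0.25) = -0.69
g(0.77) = -0.91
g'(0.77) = -1.15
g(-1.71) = -2.64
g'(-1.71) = 1.70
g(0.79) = -0.94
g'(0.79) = -1.16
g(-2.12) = -3.25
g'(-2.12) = 1.28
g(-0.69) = -0.75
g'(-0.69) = 1.50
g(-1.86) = -2.88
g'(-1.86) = 1.55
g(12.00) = -4.14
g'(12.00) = -0.03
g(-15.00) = -4.68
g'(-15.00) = -0.00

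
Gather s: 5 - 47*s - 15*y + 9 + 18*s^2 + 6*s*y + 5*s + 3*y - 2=18*s^2 + s*(6*y - 42) - 12*y + 12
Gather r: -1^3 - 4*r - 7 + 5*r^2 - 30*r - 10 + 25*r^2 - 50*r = 30*r^2 - 84*r - 18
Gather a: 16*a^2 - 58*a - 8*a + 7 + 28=16*a^2 - 66*a + 35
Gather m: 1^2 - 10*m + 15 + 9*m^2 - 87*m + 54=9*m^2 - 97*m + 70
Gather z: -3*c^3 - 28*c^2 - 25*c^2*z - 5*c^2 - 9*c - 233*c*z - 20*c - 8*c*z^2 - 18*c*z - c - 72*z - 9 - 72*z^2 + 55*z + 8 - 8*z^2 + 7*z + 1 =-3*c^3 - 33*c^2 - 30*c + z^2*(-8*c - 80) + z*(-25*c^2 - 251*c - 10)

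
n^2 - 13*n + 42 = (n - 7)*(n - 6)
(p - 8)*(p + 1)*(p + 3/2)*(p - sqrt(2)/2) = p^4 - 11*p^3/2 - sqrt(2)*p^3/2 - 37*p^2/2 + 11*sqrt(2)*p^2/4 - 12*p + 37*sqrt(2)*p/4 + 6*sqrt(2)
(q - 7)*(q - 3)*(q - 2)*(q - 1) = q^4 - 13*q^3 + 53*q^2 - 83*q + 42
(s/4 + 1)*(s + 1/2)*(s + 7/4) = s^3/4 + 25*s^2/16 + 79*s/32 + 7/8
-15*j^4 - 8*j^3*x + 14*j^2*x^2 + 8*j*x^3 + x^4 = (-j + x)*(j + x)*(3*j + x)*(5*j + x)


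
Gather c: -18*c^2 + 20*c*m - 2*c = -18*c^2 + c*(20*m - 2)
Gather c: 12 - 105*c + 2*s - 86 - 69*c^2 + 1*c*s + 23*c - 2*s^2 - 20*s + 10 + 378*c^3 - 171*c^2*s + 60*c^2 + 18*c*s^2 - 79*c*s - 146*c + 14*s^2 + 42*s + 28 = 378*c^3 + c^2*(-171*s - 9) + c*(18*s^2 - 78*s - 228) + 12*s^2 + 24*s - 36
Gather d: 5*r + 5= 5*r + 5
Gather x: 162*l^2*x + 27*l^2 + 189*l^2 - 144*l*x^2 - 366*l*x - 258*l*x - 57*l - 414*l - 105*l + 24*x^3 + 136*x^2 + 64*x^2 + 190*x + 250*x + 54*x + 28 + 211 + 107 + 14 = 216*l^2 - 576*l + 24*x^3 + x^2*(200 - 144*l) + x*(162*l^2 - 624*l + 494) + 360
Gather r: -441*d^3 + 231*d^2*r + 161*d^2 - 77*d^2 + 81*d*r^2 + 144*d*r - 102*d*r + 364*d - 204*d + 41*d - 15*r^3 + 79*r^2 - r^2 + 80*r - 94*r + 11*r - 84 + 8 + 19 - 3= -441*d^3 + 84*d^2 + 201*d - 15*r^3 + r^2*(81*d + 78) + r*(231*d^2 + 42*d - 3) - 60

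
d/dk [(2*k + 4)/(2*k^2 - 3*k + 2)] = 4*(-k^2 - 4*k + 4)/(4*k^4 - 12*k^3 + 17*k^2 - 12*k + 4)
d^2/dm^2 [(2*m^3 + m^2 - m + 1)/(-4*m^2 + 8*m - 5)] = 2*(-104*m^3 + 252*m^2 - 114*m - 29)/(64*m^6 - 384*m^5 + 1008*m^4 - 1472*m^3 + 1260*m^2 - 600*m + 125)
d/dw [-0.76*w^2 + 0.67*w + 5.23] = 0.67 - 1.52*w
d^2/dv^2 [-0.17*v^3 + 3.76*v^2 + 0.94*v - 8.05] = 7.52 - 1.02*v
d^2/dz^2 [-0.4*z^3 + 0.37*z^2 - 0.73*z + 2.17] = 0.74 - 2.4*z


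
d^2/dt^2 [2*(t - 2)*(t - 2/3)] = 4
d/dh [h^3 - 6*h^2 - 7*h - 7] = 3*h^2 - 12*h - 7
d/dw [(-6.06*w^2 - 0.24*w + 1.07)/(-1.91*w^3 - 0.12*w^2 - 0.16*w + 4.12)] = (-11.5746*w^4 - 0.9168*w^3 + 7.0719*w^2 - 49.6776*w - 0.8176)/(3.6481*w^6 + 0.4584*w^5 + 0.6256*w^4 - 15.7*w^3 - 0.9632*w^2 - 1.3184*w + 16.9744)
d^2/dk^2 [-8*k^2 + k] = -16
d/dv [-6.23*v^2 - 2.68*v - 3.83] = -12.46*v - 2.68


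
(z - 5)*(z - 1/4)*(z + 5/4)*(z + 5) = z^4 + z^3 - 405*z^2/16 - 25*z + 125/16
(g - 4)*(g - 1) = g^2 - 5*g + 4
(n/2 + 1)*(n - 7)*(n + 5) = n^3/2 - 39*n/2 - 35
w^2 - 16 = (w - 4)*(w + 4)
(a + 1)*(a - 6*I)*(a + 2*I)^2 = a^4 + a^3 - 2*I*a^3 + 20*a^2 - 2*I*a^2 + 20*a + 24*I*a + 24*I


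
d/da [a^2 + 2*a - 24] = 2*a + 2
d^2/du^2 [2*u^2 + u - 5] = 4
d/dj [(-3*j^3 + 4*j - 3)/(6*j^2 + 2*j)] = 3*(-3*j^4 - 2*j^3 - 4*j^2 + 6*j + 1)/(2*j^2*(9*j^2 + 6*j + 1))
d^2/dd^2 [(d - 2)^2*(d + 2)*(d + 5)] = 12*d^2 + 18*d - 28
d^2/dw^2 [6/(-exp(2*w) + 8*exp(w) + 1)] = 24*(2*(exp(w) - 4)^2*exp(w) + (exp(w) - 2)*(-exp(2*w) + 8*exp(w) + 1))*exp(w)/(-exp(2*w) + 8*exp(w) + 1)^3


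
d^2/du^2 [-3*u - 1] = 0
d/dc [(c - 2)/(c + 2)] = 4/(c + 2)^2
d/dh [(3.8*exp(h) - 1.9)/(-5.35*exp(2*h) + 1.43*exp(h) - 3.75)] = (20.33*exp(2*h) - 20.33*exp(h) - 11.533)*exp(h)/(28.6225*exp(4*h) - 15.301*exp(3*h) + 42.1699*exp(2*h) - 10.725*exp(h) + 14.0625)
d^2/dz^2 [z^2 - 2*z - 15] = 2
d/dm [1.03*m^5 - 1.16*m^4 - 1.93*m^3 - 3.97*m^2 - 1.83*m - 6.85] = 5.15*m^4 - 4.64*m^3 - 5.79*m^2 - 7.94*m - 1.83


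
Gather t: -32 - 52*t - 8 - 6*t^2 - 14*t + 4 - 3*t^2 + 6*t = -9*t^2 - 60*t - 36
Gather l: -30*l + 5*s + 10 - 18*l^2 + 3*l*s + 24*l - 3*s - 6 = -18*l^2 + l*(3*s - 6) + 2*s + 4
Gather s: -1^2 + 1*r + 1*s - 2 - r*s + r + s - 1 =2*r + s*(2 - r) - 4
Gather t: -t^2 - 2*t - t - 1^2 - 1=-t^2 - 3*t - 2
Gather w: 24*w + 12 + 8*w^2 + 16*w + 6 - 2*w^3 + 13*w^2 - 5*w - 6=-2*w^3 + 21*w^2 + 35*w + 12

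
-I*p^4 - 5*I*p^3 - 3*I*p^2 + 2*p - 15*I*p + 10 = (p + 5)*(p - 2*I)*(p + I)*(-I*p + 1)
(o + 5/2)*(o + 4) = o^2 + 13*o/2 + 10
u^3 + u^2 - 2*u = u*(u - 1)*(u + 2)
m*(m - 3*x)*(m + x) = m^3 - 2*m^2*x - 3*m*x^2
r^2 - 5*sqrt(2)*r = r*(r - 5*sqrt(2))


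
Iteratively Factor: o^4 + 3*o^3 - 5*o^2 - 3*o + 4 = (o + 4)*(o^3 - o^2 - o + 1) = (o - 1)*(o + 4)*(o^2 - 1) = (o - 1)^2*(o + 4)*(o + 1)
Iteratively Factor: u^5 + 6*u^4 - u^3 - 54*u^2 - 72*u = (u + 3)*(u^4 + 3*u^3 - 10*u^2 - 24*u) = (u + 2)*(u + 3)*(u^3 + u^2 - 12*u) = (u - 3)*(u + 2)*(u + 3)*(u^2 + 4*u) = (u - 3)*(u + 2)*(u + 3)*(u + 4)*(u)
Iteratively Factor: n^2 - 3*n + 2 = (n - 2)*(n - 1)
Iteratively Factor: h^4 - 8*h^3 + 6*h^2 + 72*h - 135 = (h - 3)*(h^3 - 5*h^2 - 9*h + 45) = (h - 3)^2*(h^2 - 2*h - 15) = (h - 5)*(h - 3)^2*(h + 3)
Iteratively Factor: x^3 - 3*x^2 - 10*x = (x - 5)*(x^2 + 2*x) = (x - 5)*(x + 2)*(x)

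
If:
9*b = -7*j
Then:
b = -7*j/9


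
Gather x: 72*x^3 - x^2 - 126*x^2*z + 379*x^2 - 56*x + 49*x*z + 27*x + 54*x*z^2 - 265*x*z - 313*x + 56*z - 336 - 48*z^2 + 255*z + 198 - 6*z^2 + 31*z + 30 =72*x^3 + x^2*(378 - 126*z) + x*(54*z^2 - 216*z - 342) - 54*z^2 + 342*z - 108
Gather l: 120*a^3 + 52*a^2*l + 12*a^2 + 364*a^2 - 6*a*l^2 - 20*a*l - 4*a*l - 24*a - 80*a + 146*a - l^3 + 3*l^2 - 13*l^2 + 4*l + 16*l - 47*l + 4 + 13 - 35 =120*a^3 + 376*a^2 + 42*a - l^3 + l^2*(-6*a - 10) + l*(52*a^2 - 24*a - 27) - 18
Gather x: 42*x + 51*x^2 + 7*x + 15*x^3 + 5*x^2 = 15*x^3 + 56*x^2 + 49*x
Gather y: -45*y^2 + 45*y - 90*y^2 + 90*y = -135*y^2 + 135*y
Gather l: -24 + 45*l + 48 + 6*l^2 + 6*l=6*l^2 + 51*l + 24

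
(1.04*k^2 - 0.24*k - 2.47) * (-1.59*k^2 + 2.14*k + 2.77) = -1.6536*k^4 + 2.6072*k^3 + 6.2945*k^2 - 5.9506*k - 6.8419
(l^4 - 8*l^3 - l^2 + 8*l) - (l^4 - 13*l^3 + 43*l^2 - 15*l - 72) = 5*l^3 - 44*l^2 + 23*l + 72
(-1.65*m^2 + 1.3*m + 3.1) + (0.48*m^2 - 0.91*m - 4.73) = -1.17*m^2 + 0.39*m - 1.63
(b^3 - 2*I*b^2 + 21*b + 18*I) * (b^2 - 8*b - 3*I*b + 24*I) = b^5 - 8*b^4 - 5*I*b^4 + 15*b^3 + 40*I*b^3 - 120*b^2 - 45*I*b^2 + 54*b + 360*I*b - 432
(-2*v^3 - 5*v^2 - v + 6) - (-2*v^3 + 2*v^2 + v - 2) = -7*v^2 - 2*v + 8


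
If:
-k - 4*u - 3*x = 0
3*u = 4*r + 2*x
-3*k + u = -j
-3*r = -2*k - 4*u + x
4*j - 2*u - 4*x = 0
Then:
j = 0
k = 0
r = 0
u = 0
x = 0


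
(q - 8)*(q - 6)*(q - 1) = q^3 - 15*q^2 + 62*q - 48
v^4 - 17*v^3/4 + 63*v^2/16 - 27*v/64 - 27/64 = (v - 3)*(v - 3/4)^2*(v + 1/4)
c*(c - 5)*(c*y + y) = c^3*y - 4*c^2*y - 5*c*y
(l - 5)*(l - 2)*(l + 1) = l^3 - 6*l^2 + 3*l + 10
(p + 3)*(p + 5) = p^2 + 8*p + 15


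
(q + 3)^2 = q^2 + 6*q + 9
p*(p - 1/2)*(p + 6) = p^3 + 11*p^2/2 - 3*p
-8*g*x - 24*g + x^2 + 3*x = (-8*g + x)*(x + 3)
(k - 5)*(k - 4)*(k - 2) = k^3 - 11*k^2 + 38*k - 40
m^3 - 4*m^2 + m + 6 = (m - 3)*(m - 2)*(m + 1)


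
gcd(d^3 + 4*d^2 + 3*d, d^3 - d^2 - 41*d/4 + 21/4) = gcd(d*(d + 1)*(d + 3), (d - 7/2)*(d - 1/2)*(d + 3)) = d + 3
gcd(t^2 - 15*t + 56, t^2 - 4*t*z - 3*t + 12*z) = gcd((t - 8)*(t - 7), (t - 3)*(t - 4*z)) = 1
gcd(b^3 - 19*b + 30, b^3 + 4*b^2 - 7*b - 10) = b^2 + 3*b - 10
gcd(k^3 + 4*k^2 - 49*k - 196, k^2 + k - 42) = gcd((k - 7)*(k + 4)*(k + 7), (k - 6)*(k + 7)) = k + 7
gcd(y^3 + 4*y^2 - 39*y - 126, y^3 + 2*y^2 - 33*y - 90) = y^2 - 3*y - 18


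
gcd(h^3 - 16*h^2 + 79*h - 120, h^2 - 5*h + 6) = h - 3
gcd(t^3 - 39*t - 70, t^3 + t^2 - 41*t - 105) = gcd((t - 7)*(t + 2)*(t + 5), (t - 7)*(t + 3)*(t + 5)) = t^2 - 2*t - 35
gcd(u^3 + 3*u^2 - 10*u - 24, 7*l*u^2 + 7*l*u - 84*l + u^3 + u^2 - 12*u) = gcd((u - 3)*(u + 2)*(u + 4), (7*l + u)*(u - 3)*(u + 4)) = u^2 + u - 12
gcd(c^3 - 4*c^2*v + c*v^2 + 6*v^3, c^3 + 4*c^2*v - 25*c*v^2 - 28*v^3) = c + v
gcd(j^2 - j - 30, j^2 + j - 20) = j + 5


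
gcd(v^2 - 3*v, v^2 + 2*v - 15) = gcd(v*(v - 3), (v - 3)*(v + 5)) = v - 3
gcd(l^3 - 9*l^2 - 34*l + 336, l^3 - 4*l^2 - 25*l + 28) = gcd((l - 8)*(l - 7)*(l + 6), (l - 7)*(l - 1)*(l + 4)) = l - 7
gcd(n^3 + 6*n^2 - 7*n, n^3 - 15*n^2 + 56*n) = n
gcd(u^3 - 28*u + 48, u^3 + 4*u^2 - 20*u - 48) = u^2 + 2*u - 24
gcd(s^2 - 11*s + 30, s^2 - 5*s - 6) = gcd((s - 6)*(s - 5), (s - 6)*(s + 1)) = s - 6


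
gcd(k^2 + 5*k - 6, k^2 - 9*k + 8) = k - 1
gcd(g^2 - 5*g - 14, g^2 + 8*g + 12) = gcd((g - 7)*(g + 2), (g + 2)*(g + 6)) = g + 2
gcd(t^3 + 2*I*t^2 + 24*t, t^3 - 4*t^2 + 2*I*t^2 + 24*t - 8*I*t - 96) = t^2 + 2*I*t + 24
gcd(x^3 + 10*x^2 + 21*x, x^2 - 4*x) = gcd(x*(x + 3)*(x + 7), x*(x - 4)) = x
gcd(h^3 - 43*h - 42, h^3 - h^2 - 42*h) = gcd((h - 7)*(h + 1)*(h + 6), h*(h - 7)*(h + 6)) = h^2 - h - 42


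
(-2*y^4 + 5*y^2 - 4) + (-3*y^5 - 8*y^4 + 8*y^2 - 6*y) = -3*y^5 - 10*y^4 + 13*y^2 - 6*y - 4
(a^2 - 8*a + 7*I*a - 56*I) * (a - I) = a^3 - 8*a^2 + 6*I*a^2 + 7*a - 48*I*a - 56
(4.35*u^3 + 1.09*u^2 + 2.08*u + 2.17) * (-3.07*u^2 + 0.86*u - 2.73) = -13.3545*u^5 + 0.394699999999999*u^4 - 17.3237*u^3 - 7.8488*u^2 - 3.8122*u - 5.9241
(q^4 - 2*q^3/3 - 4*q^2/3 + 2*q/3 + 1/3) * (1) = q^4 - 2*q^3/3 - 4*q^2/3 + 2*q/3 + 1/3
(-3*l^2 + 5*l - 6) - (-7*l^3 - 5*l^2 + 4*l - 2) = 7*l^3 + 2*l^2 + l - 4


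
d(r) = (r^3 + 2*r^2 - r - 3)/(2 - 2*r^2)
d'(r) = 4*r*(r^3 + 2*r^2 - r - 3)/(2 - 2*r^2)^2 + (3*r^2 + 4*r - 1)/(2 - 2*r^2)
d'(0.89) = -21.09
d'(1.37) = -2.28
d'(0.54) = -1.58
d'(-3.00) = -0.45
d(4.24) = -3.09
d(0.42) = -1.82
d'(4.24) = -0.51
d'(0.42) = -1.12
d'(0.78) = -5.59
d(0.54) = -1.98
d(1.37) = -1.11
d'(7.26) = -0.50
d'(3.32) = -0.53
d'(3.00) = -0.55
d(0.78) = -2.67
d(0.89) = -3.85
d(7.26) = -4.62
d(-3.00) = 0.56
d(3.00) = -2.44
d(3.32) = -2.61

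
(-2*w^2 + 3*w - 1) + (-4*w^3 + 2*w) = -4*w^3 - 2*w^2 + 5*w - 1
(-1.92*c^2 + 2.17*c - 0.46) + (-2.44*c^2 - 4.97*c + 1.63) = -4.36*c^2 - 2.8*c + 1.17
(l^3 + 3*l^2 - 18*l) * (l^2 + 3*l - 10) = l^5 + 6*l^4 - 19*l^3 - 84*l^2 + 180*l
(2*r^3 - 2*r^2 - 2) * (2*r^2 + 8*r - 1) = 4*r^5 + 12*r^4 - 18*r^3 - 2*r^2 - 16*r + 2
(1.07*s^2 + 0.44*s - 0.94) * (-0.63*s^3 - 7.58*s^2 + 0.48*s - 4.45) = -0.6741*s^5 - 8.3878*s^4 - 2.2294*s^3 + 2.5749*s^2 - 2.4092*s + 4.183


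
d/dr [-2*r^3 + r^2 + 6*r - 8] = -6*r^2 + 2*r + 6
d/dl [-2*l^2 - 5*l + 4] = -4*l - 5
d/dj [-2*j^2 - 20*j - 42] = -4*j - 20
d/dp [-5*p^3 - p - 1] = -15*p^2 - 1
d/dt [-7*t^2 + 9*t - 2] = 9 - 14*t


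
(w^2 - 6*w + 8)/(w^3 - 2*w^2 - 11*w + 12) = (w - 2)/(w^2 + 2*w - 3)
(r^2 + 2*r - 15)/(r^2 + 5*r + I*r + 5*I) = (r - 3)/(r + I)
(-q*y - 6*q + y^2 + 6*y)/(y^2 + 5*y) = (-q*y - 6*q + y^2 + 6*y)/(y*(y + 5))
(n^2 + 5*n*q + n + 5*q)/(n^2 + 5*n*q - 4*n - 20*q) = (n + 1)/(n - 4)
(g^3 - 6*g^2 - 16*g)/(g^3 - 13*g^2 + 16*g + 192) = g*(g + 2)/(g^2 - 5*g - 24)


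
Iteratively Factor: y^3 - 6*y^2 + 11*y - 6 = (y - 1)*(y^2 - 5*y + 6) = (y - 2)*(y - 1)*(y - 3)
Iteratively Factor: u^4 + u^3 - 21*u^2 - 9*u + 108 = (u - 3)*(u^3 + 4*u^2 - 9*u - 36) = (u - 3)*(u + 4)*(u^2 - 9) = (u - 3)*(u + 3)*(u + 4)*(u - 3)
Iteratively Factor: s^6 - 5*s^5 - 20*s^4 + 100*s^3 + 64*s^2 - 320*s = (s - 2)*(s^5 - 3*s^4 - 26*s^3 + 48*s^2 + 160*s) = (s - 5)*(s - 2)*(s^4 + 2*s^3 - 16*s^2 - 32*s) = (s - 5)*(s - 2)*(s + 2)*(s^3 - 16*s) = (s - 5)*(s - 4)*(s - 2)*(s + 2)*(s^2 + 4*s) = s*(s - 5)*(s - 4)*(s - 2)*(s + 2)*(s + 4)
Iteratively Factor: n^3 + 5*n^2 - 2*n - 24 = (n - 2)*(n^2 + 7*n + 12) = (n - 2)*(n + 4)*(n + 3)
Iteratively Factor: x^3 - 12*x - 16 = (x + 2)*(x^2 - 2*x - 8) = (x + 2)^2*(x - 4)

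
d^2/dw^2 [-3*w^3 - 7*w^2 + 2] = -18*w - 14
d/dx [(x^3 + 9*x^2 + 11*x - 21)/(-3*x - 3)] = 2*(-x^3 - 6*x^2 - 9*x - 16)/(3*(x^2 + 2*x + 1))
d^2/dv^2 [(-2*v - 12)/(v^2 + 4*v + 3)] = 4*(-4*(v + 2)^2*(v + 6) + (3*v + 10)*(v^2 + 4*v + 3))/(v^2 + 4*v + 3)^3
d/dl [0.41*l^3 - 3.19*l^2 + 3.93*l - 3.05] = 1.23*l^2 - 6.38*l + 3.93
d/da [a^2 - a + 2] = 2*a - 1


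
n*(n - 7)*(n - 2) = n^3 - 9*n^2 + 14*n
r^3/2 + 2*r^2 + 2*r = r*(r/2 + 1)*(r + 2)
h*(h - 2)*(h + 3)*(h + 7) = h^4 + 8*h^3 + h^2 - 42*h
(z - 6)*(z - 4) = z^2 - 10*z + 24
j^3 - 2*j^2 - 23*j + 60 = (j - 4)*(j - 3)*(j + 5)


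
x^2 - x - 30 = (x - 6)*(x + 5)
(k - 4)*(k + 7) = k^2 + 3*k - 28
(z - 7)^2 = z^2 - 14*z + 49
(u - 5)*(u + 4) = u^2 - u - 20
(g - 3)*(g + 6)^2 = g^3 + 9*g^2 - 108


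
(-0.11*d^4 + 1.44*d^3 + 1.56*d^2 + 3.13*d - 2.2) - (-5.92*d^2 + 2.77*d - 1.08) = -0.11*d^4 + 1.44*d^3 + 7.48*d^2 + 0.36*d - 1.12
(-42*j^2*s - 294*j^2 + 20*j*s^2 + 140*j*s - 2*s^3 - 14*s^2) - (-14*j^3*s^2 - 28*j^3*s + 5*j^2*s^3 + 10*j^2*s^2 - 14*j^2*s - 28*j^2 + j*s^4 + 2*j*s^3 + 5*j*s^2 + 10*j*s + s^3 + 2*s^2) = 14*j^3*s^2 + 28*j^3*s - 5*j^2*s^3 - 10*j^2*s^2 - 28*j^2*s - 266*j^2 - j*s^4 - 2*j*s^3 + 15*j*s^2 + 130*j*s - 3*s^3 - 16*s^2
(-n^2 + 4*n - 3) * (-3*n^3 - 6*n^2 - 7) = 3*n^5 - 6*n^4 - 15*n^3 + 25*n^2 - 28*n + 21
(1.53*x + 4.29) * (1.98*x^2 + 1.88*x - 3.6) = 3.0294*x^3 + 11.3706*x^2 + 2.5572*x - 15.444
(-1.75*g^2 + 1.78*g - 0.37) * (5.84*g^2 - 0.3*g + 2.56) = -10.22*g^4 + 10.9202*g^3 - 7.1748*g^2 + 4.6678*g - 0.9472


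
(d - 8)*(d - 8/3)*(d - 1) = d^3 - 35*d^2/3 + 32*d - 64/3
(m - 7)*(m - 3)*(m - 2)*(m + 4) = m^4 - 8*m^3 - 7*m^2 + 122*m - 168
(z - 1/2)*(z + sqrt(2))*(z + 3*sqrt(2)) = z^3 - z^2/2 + 4*sqrt(2)*z^2 - 2*sqrt(2)*z + 6*z - 3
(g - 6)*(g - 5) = g^2 - 11*g + 30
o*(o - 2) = o^2 - 2*o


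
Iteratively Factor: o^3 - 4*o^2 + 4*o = (o)*(o^2 - 4*o + 4) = o*(o - 2)*(o - 2)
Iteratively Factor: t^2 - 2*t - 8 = (t - 4)*(t + 2)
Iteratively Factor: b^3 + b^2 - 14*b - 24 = (b + 3)*(b^2 - 2*b - 8) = (b - 4)*(b + 3)*(b + 2)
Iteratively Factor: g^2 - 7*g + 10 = (g - 2)*(g - 5)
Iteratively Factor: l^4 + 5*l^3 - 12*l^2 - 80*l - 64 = (l + 4)*(l^3 + l^2 - 16*l - 16) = (l + 1)*(l + 4)*(l^2 - 16) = (l + 1)*(l + 4)^2*(l - 4)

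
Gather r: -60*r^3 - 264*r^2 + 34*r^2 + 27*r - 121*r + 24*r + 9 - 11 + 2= -60*r^3 - 230*r^2 - 70*r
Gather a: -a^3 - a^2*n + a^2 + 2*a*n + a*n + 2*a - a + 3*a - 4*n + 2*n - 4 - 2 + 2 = -a^3 + a^2*(1 - n) + a*(3*n + 4) - 2*n - 4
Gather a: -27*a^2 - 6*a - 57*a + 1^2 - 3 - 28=-27*a^2 - 63*a - 30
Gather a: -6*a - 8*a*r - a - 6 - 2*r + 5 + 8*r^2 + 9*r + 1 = a*(-8*r - 7) + 8*r^2 + 7*r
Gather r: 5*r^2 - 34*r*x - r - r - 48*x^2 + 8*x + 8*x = 5*r^2 + r*(-34*x - 2) - 48*x^2 + 16*x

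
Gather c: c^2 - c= c^2 - c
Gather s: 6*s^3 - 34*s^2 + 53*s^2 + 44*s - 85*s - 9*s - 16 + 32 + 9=6*s^3 + 19*s^2 - 50*s + 25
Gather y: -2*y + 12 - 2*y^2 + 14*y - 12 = -2*y^2 + 12*y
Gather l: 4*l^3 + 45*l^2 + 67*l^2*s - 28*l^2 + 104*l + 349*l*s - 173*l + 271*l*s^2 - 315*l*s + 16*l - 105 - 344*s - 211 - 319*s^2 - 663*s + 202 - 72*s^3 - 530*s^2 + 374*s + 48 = 4*l^3 + l^2*(67*s + 17) + l*(271*s^2 + 34*s - 53) - 72*s^3 - 849*s^2 - 633*s - 66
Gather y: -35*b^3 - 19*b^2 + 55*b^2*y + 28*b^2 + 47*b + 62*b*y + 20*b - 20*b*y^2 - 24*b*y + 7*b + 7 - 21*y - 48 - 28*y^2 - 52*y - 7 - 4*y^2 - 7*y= -35*b^3 + 9*b^2 + 74*b + y^2*(-20*b - 32) + y*(55*b^2 + 38*b - 80) - 48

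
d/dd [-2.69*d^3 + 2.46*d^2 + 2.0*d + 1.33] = -8.07*d^2 + 4.92*d + 2.0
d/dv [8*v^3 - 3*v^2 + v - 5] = 24*v^2 - 6*v + 1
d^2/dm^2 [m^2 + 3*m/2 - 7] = 2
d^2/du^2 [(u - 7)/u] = -14/u^3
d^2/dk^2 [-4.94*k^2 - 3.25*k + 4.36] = -9.88000000000000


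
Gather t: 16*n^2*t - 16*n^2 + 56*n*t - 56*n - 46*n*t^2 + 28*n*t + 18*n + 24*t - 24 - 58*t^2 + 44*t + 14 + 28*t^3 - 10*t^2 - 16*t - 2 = -16*n^2 - 38*n + 28*t^3 + t^2*(-46*n - 68) + t*(16*n^2 + 84*n + 52) - 12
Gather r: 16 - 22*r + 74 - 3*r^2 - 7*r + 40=-3*r^2 - 29*r + 130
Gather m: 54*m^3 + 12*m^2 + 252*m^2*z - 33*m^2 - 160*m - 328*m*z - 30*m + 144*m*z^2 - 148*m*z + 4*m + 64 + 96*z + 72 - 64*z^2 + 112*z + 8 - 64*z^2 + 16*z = 54*m^3 + m^2*(252*z - 21) + m*(144*z^2 - 476*z - 186) - 128*z^2 + 224*z + 144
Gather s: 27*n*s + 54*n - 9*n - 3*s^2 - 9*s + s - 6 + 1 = 45*n - 3*s^2 + s*(27*n - 8) - 5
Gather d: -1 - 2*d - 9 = -2*d - 10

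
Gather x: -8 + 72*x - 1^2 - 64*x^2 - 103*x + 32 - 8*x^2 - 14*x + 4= -72*x^2 - 45*x + 27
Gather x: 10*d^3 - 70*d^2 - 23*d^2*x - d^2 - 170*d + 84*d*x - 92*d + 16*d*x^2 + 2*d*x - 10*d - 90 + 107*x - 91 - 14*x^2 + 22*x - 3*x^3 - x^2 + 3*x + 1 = 10*d^3 - 71*d^2 - 272*d - 3*x^3 + x^2*(16*d - 15) + x*(-23*d^2 + 86*d + 132) - 180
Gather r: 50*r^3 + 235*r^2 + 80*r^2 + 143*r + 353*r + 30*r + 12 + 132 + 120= 50*r^3 + 315*r^2 + 526*r + 264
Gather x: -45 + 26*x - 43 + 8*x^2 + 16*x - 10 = 8*x^2 + 42*x - 98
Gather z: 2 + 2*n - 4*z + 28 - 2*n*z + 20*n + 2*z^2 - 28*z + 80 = 22*n + 2*z^2 + z*(-2*n - 32) + 110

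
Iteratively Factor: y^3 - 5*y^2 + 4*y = (y - 1)*(y^2 - 4*y) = (y - 4)*(y - 1)*(y)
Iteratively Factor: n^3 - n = (n + 1)*(n^2 - n) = n*(n + 1)*(n - 1)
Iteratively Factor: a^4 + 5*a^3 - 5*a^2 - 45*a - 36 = (a - 3)*(a^3 + 8*a^2 + 19*a + 12) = (a - 3)*(a + 3)*(a^2 + 5*a + 4) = (a - 3)*(a + 3)*(a + 4)*(a + 1)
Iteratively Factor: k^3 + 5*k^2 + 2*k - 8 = (k + 4)*(k^2 + k - 2) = (k - 1)*(k + 4)*(k + 2)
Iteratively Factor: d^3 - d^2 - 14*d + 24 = (d - 2)*(d^2 + d - 12) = (d - 2)*(d + 4)*(d - 3)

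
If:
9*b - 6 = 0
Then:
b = 2/3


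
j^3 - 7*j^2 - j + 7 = (j - 7)*(j - 1)*(j + 1)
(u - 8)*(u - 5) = u^2 - 13*u + 40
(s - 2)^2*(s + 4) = s^3 - 12*s + 16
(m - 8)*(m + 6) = m^2 - 2*m - 48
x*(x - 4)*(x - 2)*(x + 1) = x^4 - 5*x^3 + 2*x^2 + 8*x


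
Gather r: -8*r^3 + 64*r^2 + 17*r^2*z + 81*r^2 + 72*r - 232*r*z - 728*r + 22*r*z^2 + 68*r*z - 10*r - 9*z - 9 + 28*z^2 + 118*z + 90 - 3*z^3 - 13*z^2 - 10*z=-8*r^3 + r^2*(17*z + 145) + r*(22*z^2 - 164*z - 666) - 3*z^3 + 15*z^2 + 99*z + 81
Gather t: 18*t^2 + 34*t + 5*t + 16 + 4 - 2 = 18*t^2 + 39*t + 18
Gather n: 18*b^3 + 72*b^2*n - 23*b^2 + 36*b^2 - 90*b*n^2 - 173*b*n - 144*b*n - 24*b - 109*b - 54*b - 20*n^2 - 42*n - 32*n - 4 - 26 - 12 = 18*b^3 + 13*b^2 - 187*b + n^2*(-90*b - 20) + n*(72*b^2 - 317*b - 74) - 42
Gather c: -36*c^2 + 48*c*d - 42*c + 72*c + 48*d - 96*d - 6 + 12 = -36*c^2 + c*(48*d + 30) - 48*d + 6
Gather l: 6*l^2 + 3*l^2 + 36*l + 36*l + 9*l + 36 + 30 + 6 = 9*l^2 + 81*l + 72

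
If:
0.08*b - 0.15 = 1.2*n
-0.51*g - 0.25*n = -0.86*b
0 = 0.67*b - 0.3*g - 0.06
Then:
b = 0.45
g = 0.81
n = -0.09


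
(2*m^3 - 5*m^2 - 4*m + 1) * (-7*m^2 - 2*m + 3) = -14*m^5 + 31*m^4 + 44*m^3 - 14*m^2 - 14*m + 3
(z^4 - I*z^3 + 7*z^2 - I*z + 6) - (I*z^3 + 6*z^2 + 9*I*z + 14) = z^4 - 2*I*z^3 + z^2 - 10*I*z - 8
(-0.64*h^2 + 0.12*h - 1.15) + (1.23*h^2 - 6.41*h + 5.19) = 0.59*h^2 - 6.29*h + 4.04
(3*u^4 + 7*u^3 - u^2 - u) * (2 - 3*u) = -9*u^5 - 15*u^4 + 17*u^3 + u^2 - 2*u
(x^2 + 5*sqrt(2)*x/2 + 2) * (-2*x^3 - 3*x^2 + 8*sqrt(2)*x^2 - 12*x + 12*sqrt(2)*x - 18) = -2*x^5 - 3*x^4 + 3*sqrt(2)*x^4 + 9*sqrt(2)*x^3/2 + 24*x^3 - 14*sqrt(2)*x^2 + 36*x^2 - 21*sqrt(2)*x - 24*x - 36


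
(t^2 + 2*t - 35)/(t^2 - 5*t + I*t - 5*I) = (t + 7)/(t + I)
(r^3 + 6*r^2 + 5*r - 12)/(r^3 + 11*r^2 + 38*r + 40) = (r^2 + 2*r - 3)/(r^2 + 7*r + 10)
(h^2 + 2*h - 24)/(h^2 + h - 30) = (h - 4)/(h - 5)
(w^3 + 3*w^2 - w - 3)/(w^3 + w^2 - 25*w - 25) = (w^2 + 2*w - 3)/(w^2 - 25)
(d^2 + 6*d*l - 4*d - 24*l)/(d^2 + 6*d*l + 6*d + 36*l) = (d - 4)/(d + 6)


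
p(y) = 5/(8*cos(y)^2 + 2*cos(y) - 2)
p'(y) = 5*(16*sin(y)*cos(y) + 2*sin(y))/(8*cos(y)^2 + 2*cos(y) - 2)^2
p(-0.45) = 0.80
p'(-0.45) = -0.90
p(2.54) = 2.80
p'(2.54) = -9.90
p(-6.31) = 0.63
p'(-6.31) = -0.04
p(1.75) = -2.38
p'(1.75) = -0.95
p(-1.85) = -2.57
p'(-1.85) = 3.07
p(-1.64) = -2.38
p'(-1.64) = -1.01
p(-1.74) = -2.37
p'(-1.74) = 0.77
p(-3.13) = 1.25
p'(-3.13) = 0.05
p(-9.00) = 1.77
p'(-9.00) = 3.26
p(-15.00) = 4.56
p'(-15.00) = 27.41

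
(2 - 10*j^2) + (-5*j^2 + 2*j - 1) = -15*j^2 + 2*j + 1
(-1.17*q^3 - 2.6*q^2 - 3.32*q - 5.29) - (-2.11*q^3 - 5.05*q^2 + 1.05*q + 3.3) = 0.94*q^3 + 2.45*q^2 - 4.37*q - 8.59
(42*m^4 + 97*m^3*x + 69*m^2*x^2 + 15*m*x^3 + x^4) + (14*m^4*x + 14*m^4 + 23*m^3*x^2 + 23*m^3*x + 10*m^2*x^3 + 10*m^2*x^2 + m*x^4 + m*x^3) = 14*m^4*x + 56*m^4 + 23*m^3*x^2 + 120*m^3*x + 10*m^2*x^3 + 79*m^2*x^2 + m*x^4 + 16*m*x^3 + x^4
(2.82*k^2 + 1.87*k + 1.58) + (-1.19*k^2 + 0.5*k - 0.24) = 1.63*k^2 + 2.37*k + 1.34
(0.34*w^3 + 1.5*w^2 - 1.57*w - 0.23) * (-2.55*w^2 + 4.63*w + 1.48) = -0.867*w^5 - 2.2508*w^4 + 11.4517*w^3 - 4.4626*w^2 - 3.3885*w - 0.3404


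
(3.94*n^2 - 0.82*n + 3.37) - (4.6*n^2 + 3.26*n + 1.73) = -0.66*n^2 - 4.08*n + 1.64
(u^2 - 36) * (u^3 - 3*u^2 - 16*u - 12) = u^5 - 3*u^4 - 52*u^3 + 96*u^2 + 576*u + 432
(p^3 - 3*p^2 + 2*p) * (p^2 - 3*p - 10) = p^5 - 6*p^4 + p^3 + 24*p^2 - 20*p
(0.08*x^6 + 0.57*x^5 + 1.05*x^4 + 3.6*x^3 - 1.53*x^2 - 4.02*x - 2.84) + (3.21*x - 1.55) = 0.08*x^6 + 0.57*x^5 + 1.05*x^4 + 3.6*x^3 - 1.53*x^2 - 0.81*x - 4.39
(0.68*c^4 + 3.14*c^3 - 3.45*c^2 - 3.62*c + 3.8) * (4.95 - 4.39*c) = -2.9852*c^5 - 10.4186*c^4 + 30.6885*c^3 - 1.1857*c^2 - 34.601*c + 18.81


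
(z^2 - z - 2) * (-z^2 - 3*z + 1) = -z^4 - 2*z^3 + 6*z^2 + 5*z - 2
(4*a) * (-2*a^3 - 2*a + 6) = -8*a^4 - 8*a^2 + 24*a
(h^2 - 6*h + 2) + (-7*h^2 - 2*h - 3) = -6*h^2 - 8*h - 1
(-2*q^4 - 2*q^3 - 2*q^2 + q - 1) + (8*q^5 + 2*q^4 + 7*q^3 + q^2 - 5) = 8*q^5 + 5*q^3 - q^2 + q - 6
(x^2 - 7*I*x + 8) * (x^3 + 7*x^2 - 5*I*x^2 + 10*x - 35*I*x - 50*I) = x^5 + 7*x^4 - 12*I*x^4 - 17*x^3 - 84*I*x^3 - 189*x^2 - 160*I*x^2 - 270*x - 280*I*x - 400*I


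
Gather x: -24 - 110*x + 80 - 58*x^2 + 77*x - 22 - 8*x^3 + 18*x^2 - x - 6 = -8*x^3 - 40*x^2 - 34*x + 28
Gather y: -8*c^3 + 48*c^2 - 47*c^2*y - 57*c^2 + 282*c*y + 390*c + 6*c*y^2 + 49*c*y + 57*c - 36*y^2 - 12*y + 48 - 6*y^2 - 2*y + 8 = -8*c^3 - 9*c^2 + 447*c + y^2*(6*c - 42) + y*(-47*c^2 + 331*c - 14) + 56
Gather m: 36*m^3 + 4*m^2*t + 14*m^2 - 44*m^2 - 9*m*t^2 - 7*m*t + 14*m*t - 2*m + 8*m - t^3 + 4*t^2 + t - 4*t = 36*m^3 + m^2*(4*t - 30) + m*(-9*t^2 + 7*t + 6) - t^3 + 4*t^2 - 3*t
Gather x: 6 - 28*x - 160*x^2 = -160*x^2 - 28*x + 6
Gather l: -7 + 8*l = 8*l - 7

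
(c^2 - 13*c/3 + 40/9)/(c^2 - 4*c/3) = (9*c^2 - 39*c + 40)/(3*c*(3*c - 4))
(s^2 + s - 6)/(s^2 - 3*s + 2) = (s + 3)/(s - 1)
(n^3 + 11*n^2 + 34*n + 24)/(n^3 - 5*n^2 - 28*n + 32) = (n^2 + 7*n + 6)/(n^2 - 9*n + 8)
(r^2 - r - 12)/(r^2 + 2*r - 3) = (r - 4)/(r - 1)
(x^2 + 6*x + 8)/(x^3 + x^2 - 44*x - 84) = (x + 4)/(x^2 - x - 42)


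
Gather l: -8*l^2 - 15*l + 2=-8*l^2 - 15*l + 2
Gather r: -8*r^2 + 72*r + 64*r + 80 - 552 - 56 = -8*r^2 + 136*r - 528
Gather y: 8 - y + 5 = 13 - y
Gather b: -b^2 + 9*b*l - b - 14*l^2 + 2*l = -b^2 + b*(9*l - 1) - 14*l^2 + 2*l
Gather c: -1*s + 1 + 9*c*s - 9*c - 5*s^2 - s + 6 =c*(9*s - 9) - 5*s^2 - 2*s + 7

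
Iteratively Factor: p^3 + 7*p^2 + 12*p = (p)*(p^2 + 7*p + 12) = p*(p + 3)*(p + 4)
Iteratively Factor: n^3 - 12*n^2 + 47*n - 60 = (n - 5)*(n^2 - 7*n + 12) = (n - 5)*(n - 4)*(n - 3)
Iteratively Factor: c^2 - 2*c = (c)*(c - 2)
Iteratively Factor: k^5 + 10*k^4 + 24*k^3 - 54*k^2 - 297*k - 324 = (k + 3)*(k^4 + 7*k^3 + 3*k^2 - 63*k - 108) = (k + 3)*(k + 4)*(k^3 + 3*k^2 - 9*k - 27) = (k + 3)^2*(k + 4)*(k^2 - 9) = (k + 3)^3*(k + 4)*(k - 3)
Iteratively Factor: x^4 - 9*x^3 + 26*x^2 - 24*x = (x)*(x^3 - 9*x^2 + 26*x - 24) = x*(x - 2)*(x^2 - 7*x + 12) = x*(x - 4)*(x - 2)*(x - 3)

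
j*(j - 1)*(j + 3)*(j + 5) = j^4 + 7*j^3 + 7*j^2 - 15*j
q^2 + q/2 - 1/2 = (q - 1/2)*(q + 1)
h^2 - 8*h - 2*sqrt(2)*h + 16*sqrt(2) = (h - 8)*(h - 2*sqrt(2))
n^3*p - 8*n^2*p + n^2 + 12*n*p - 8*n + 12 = (n - 6)*(n - 2)*(n*p + 1)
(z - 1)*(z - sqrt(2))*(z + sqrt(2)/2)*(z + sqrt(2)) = z^4 - z^3 + sqrt(2)*z^3/2 - 2*z^2 - sqrt(2)*z^2/2 - sqrt(2)*z + 2*z + sqrt(2)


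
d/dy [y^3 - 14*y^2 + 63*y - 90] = 3*y^2 - 28*y + 63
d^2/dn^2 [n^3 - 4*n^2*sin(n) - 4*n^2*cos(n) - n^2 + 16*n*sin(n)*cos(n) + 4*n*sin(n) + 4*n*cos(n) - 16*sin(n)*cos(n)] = 4*sqrt(2)*n^2*sin(n + pi/4) + 12*n*sin(n) - 32*n*sin(2*n) - 20*n*cos(n) + 6*n - 16*sin(n) + 32*sqrt(2)*sin(2*n + pi/4) - 2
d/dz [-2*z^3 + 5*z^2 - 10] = 2*z*(5 - 3*z)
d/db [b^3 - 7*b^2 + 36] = b*(3*b - 14)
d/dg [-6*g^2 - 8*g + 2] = -12*g - 8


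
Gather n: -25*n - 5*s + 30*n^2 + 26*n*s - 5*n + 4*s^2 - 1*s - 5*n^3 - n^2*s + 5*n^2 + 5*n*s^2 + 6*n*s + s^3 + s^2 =-5*n^3 + n^2*(35 - s) + n*(5*s^2 + 32*s - 30) + s^3 + 5*s^2 - 6*s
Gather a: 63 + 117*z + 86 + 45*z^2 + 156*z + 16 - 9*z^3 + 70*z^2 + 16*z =-9*z^3 + 115*z^2 + 289*z + 165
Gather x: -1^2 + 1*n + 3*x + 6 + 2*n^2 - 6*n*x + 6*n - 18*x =2*n^2 + 7*n + x*(-6*n - 15) + 5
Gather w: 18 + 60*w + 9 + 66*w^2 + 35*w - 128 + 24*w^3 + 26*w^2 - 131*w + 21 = 24*w^3 + 92*w^2 - 36*w - 80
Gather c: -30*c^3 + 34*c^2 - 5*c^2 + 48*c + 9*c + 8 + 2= -30*c^3 + 29*c^2 + 57*c + 10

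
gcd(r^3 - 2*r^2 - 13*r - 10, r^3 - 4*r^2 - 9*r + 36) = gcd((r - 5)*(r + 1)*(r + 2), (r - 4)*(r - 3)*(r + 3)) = 1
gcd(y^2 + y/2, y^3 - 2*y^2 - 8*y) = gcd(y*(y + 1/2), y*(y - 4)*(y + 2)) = y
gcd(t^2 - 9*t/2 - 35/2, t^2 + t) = 1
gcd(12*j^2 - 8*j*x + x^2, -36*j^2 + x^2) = -6*j + x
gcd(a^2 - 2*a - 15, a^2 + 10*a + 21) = a + 3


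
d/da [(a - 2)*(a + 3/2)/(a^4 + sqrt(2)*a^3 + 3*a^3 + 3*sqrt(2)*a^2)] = (-2*a^4 - 3*a^3/2 - sqrt(2)*a^3 + sqrt(2)*a^2 + 15*a^2 + 21*sqrt(2)*a/2 + 27*a + 18*sqrt(2))/(a^3*(a^4 + 2*sqrt(2)*a^3 + 6*a^3 + 11*a^2 + 12*sqrt(2)*a^2 + 12*a + 18*sqrt(2)*a + 18))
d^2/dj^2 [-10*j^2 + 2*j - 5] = -20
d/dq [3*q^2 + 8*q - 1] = 6*q + 8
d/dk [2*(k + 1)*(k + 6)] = 4*k + 14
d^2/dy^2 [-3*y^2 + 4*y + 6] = -6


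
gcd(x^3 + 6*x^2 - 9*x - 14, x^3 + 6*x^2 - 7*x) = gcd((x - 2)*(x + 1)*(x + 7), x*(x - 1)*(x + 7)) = x + 7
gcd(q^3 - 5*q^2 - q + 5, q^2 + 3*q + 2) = q + 1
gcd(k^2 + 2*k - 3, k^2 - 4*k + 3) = k - 1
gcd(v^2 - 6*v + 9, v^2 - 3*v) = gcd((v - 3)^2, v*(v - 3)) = v - 3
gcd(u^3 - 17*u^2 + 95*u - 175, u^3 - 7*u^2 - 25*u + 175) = u^2 - 12*u + 35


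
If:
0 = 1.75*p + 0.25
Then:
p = -0.14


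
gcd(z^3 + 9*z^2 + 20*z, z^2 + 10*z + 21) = 1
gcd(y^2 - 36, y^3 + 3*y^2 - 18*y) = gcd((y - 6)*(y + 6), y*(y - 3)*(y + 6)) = y + 6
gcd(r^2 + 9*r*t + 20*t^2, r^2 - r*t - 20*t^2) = r + 4*t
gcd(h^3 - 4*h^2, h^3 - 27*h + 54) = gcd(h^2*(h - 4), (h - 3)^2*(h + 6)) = 1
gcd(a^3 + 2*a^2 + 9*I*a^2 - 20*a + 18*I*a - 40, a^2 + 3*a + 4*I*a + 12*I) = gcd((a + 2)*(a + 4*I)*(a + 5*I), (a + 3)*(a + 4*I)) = a + 4*I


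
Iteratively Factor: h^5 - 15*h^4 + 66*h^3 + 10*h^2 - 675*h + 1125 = (h - 3)*(h^4 - 12*h^3 + 30*h^2 + 100*h - 375) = (h - 5)*(h - 3)*(h^3 - 7*h^2 - 5*h + 75) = (h - 5)^2*(h - 3)*(h^2 - 2*h - 15) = (h - 5)^3*(h - 3)*(h + 3)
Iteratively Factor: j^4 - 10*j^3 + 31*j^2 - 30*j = (j)*(j^3 - 10*j^2 + 31*j - 30) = j*(j - 2)*(j^2 - 8*j + 15) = j*(j - 3)*(j - 2)*(j - 5)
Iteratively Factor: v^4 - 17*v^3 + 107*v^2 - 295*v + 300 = (v - 4)*(v^3 - 13*v^2 + 55*v - 75) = (v - 4)*(v - 3)*(v^2 - 10*v + 25) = (v - 5)*(v - 4)*(v - 3)*(v - 5)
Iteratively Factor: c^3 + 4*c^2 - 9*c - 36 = (c + 4)*(c^2 - 9) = (c - 3)*(c + 4)*(c + 3)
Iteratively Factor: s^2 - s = (s - 1)*(s)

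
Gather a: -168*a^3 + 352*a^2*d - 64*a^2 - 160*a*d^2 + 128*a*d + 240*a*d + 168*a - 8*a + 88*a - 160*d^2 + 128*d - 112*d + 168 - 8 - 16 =-168*a^3 + a^2*(352*d - 64) + a*(-160*d^2 + 368*d + 248) - 160*d^2 + 16*d + 144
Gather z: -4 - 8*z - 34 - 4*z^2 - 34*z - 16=-4*z^2 - 42*z - 54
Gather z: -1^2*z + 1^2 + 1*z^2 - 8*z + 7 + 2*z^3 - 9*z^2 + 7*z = 2*z^3 - 8*z^2 - 2*z + 8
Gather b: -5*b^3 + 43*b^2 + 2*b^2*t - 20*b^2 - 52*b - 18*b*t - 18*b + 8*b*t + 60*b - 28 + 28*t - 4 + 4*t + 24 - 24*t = -5*b^3 + b^2*(2*t + 23) + b*(-10*t - 10) + 8*t - 8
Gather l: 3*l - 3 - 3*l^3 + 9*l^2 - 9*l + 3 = -3*l^3 + 9*l^2 - 6*l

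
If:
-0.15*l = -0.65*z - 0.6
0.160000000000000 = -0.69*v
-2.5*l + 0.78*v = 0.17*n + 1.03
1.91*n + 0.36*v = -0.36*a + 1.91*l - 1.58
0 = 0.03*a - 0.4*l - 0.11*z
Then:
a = -10.98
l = -0.54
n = 0.75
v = -0.23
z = -1.05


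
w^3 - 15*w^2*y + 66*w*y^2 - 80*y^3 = (w - 8*y)*(w - 5*y)*(w - 2*y)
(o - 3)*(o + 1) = o^2 - 2*o - 3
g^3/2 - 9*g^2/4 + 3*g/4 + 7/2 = (g/2 + 1/2)*(g - 7/2)*(g - 2)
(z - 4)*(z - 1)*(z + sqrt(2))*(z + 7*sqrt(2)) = z^4 - 5*z^3 + 8*sqrt(2)*z^3 - 40*sqrt(2)*z^2 + 18*z^2 - 70*z + 32*sqrt(2)*z + 56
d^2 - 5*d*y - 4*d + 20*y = (d - 4)*(d - 5*y)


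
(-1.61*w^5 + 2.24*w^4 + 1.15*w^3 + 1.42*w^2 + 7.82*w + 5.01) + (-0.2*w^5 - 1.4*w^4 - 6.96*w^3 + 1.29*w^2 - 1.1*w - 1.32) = -1.81*w^5 + 0.84*w^4 - 5.81*w^3 + 2.71*w^2 + 6.72*w + 3.69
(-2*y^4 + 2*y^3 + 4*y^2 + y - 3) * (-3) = 6*y^4 - 6*y^3 - 12*y^2 - 3*y + 9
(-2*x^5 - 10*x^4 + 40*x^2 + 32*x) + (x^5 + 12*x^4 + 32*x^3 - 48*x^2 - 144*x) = -x^5 + 2*x^4 + 32*x^3 - 8*x^2 - 112*x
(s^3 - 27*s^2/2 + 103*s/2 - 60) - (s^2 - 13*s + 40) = s^3 - 29*s^2/2 + 129*s/2 - 100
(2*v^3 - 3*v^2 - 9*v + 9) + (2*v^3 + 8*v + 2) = 4*v^3 - 3*v^2 - v + 11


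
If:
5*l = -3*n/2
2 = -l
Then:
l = -2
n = 20/3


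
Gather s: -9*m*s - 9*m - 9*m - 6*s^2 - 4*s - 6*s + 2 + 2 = -18*m - 6*s^2 + s*(-9*m - 10) + 4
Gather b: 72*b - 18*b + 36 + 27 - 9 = 54*b + 54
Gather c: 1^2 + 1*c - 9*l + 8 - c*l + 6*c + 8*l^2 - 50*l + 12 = c*(7 - l) + 8*l^2 - 59*l + 21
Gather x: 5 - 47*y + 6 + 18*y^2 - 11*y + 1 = 18*y^2 - 58*y + 12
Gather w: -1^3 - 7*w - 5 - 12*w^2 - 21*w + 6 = -12*w^2 - 28*w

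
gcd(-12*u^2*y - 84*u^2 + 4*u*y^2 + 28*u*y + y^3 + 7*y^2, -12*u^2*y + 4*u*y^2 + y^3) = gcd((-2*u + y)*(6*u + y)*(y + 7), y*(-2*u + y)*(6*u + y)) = -12*u^2 + 4*u*y + y^2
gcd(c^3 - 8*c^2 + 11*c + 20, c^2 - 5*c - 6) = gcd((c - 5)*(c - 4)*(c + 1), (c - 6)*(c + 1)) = c + 1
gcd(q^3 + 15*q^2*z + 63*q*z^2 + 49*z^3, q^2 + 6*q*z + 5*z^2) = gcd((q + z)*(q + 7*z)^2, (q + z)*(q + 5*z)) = q + z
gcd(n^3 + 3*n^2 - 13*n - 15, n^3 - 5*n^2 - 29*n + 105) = n^2 + 2*n - 15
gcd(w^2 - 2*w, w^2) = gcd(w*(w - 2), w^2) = w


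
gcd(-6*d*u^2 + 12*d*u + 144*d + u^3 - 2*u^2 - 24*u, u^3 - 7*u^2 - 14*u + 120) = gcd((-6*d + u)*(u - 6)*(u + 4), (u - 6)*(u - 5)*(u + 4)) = u^2 - 2*u - 24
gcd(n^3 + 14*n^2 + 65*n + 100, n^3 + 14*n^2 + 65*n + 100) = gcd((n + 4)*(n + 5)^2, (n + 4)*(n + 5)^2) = n^3 + 14*n^2 + 65*n + 100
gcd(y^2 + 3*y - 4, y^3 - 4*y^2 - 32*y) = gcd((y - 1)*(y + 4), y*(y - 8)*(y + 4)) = y + 4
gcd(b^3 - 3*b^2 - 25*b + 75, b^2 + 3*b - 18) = b - 3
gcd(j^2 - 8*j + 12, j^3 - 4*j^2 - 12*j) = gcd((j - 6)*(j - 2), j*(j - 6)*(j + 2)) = j - 6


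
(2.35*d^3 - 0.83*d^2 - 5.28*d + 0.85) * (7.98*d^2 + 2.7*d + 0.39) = 18.753*d^5 - 0.2784*d^4 - 43.4589*d^3 - 7.7967*d^2 + 0.2358*d + 0.3315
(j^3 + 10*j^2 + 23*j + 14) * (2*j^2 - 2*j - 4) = 2*j^5 + 18*j^4 + 22*j^3 - 58*j^2 - 120*j - 56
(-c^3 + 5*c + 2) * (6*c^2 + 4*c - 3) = -6*c^5 - 4*c^4 + 33*c^3 + 32*c^2 - 7*c - 6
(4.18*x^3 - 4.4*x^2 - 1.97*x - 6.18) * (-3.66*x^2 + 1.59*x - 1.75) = -15.2988*x^5 + 22.7502*x^4 - 7.1008*x^3 + 27.1865*x^2 - 6.3787*x + 10.815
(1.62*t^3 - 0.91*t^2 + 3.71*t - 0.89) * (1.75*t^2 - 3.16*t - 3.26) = 2.835*t^5 - 6.7117*t^4 + 4.0869*t^3 - 10.3145*t^2 - 9.2822*t + 2.9014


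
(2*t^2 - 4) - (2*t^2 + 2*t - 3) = -2*t - 1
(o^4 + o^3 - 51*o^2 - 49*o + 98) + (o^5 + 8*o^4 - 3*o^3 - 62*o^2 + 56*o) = o^5 + 9*o^4 - 2*o^3 - 113*o^2 + 7*o + 98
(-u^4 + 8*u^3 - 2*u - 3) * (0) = 0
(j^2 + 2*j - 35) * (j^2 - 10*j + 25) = j^4 - 8*j^3 - 30*j^2 + 400*j - 875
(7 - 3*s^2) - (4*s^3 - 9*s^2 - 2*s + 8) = -4*s^3 + 6*s^2 + 2*s - 1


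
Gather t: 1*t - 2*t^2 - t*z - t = -2*t^2 - t*z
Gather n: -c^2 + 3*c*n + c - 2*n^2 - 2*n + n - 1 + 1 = -c^2 + c - 2*n^2 + n*(3*c - 1)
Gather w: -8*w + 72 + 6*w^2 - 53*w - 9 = 6*w^2 - 61*w + 63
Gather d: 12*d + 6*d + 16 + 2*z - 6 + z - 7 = 18*d + 3*z + 3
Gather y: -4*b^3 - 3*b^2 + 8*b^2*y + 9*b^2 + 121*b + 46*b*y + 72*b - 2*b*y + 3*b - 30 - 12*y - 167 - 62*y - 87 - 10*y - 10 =-4*b^3 + 6*b^2 + 196*b + y*(8*b^2 + 44*b - 84) - 294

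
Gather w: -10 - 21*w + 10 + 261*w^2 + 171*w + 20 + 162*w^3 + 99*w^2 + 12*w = 162*w^3 + 360*w^2 + 162*w + 20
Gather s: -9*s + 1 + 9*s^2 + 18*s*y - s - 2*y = 9*s^2 + s*(18*y - 10) - 2*y + 1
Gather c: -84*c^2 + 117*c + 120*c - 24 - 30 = -84*c^2 + 237*c - 54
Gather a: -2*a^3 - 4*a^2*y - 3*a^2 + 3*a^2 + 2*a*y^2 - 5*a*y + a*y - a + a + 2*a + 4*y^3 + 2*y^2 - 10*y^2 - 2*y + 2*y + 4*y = -2*a^3 - 4*a^2*y + a*(2*y^2 - 4*y + 2) + 4*y^3 - 8*y^2 + 4*y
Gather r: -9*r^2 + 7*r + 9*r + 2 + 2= -9*r^2 + 16*r + 4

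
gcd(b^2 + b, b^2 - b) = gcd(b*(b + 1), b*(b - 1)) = b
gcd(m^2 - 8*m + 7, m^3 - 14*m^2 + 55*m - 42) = m^2 - 8*m + 7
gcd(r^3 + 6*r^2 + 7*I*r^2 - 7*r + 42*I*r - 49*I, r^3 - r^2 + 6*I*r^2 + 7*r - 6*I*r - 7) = r^2 + r*(-1 + 7*I) - 7*I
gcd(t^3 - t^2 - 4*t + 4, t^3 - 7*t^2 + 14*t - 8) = t^2 - 3*t + 2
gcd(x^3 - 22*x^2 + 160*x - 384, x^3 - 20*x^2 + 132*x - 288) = x^2 - 14*x + 48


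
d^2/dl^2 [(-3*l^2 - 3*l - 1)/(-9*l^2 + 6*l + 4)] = 6*(135*l^3 + 189*l^2 + 54*l + 16)/(729*l^6 - 1458*l^5 + 1080*l^3 - 288*l - 64)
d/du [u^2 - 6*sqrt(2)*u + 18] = 2*u - 6*sqrt(2)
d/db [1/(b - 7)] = -1/(b - 7)^2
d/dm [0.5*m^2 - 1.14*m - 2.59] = 1.0*m - 1.14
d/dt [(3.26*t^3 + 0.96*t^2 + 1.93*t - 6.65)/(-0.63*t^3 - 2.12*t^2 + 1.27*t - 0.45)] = (8.88178419700125e-16*t^5 - 6.3064*t^4 + 10.7122*t^3 - 11.6587*t^2 - 29.06*t + 7.577)/(0.3969*t^6 + 2.6712*t^5 + 2.8942*t^4 - 4.8178*t^3 + 3.5209*t^2 - 1.143*t + 0.2025)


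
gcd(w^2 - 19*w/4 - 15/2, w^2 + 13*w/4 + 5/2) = w + 5/4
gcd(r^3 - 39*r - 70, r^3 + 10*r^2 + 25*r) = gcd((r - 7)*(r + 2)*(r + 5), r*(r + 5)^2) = r + 5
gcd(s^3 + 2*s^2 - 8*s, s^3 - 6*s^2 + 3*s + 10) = s - 2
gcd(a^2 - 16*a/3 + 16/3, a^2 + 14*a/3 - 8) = a - 4/3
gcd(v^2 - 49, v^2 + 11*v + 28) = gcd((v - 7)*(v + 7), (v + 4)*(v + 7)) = v + 7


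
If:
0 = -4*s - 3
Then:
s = -3/4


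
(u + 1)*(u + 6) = u^2 + 7*u + 6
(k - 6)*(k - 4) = k^2 - 10*k + 24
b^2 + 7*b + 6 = (b + 1)*(b + 6)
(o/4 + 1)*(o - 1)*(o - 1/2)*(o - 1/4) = o^4/4 + 9*o^3/16 - 49*o^2/32 + 27*o/32 - 1/8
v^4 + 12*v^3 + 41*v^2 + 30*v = v*(v + 1)*(v + 5)*(v + 6)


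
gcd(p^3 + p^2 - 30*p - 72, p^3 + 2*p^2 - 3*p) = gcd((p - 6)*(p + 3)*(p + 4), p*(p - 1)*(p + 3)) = p + 3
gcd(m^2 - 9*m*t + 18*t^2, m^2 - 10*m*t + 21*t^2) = -m + 3*t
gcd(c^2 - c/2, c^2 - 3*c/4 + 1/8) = c - 1/2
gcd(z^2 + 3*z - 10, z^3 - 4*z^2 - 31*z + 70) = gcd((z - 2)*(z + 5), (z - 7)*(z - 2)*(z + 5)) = z^2 + 3*z - 10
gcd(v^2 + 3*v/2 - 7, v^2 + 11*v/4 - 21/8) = v + 7/2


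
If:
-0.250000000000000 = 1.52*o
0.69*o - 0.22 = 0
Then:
No Solution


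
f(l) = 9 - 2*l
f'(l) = -2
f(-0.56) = 10.12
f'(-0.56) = -2.00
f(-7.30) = 23.60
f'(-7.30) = -2.00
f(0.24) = 8.52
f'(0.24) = -2.00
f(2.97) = 3.06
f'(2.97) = -2.00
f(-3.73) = 16.46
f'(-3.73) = -2.00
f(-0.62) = 10.24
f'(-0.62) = -2.00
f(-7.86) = 24.72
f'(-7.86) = -2.00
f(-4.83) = 18.66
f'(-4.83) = -2.00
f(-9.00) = 27.00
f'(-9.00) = -2.00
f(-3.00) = 15.00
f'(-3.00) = -2.00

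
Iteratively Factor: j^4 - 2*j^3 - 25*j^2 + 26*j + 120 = (j - 5)*(j^3 + 3*j^2 - 10*j - 24) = (j - 5)*(j - 3)*(j^2 + 6*j + 8) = (j - 5)*(j - 3)*(j + 4)*(j + 2)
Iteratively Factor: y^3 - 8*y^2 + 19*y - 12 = (y - 3)*(y^2 - 5*y + 4) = (y - 4)*(y - 3)*(y - 1)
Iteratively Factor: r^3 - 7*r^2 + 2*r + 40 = (r - 4)*(r^2 - 3*r - 10) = (r - 4)*(r + 2)*(r - 5)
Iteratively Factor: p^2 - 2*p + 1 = (p - 1)*(p - 1)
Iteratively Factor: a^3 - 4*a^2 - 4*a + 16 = (a - 2)*(a^2 - 2*a - 8) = (a - 4)*(a - 2)*(a + 2)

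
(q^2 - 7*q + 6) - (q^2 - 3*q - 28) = 34 - 4*q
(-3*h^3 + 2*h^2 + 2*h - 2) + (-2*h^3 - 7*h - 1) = -5*h^3 + 2*h^2 - 5*h - 3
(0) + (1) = 1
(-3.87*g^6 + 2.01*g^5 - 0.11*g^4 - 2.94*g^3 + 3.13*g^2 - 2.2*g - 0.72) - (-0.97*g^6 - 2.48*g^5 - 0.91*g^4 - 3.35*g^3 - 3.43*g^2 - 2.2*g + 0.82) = -2.9*g^6 + 4.49*g^5 + 0.8*g^4 + 0.41*g^3 + 6.56*g^2 - 1.54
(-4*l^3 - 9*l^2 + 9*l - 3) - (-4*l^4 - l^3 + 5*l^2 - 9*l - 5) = 4*l^4 - 3*l^3 - 14*l^2 + 18*l + 2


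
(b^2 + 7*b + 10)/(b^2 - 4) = (b + 5)/(b - 2)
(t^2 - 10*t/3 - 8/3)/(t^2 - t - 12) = (t + 2/3)/(t + 3)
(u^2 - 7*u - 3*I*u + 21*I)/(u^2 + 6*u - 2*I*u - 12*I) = (u^2 - u*(7 + 3*I) + 21*I)/(u^2 + 2*u*(3 - I) - 12*I)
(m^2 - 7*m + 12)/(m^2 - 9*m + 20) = (m - 3)/(m - 5)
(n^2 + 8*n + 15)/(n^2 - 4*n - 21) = (n + 5)/(n - 7)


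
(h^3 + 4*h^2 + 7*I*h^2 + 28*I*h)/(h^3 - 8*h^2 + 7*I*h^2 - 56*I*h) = (h + 4)/(h - 8)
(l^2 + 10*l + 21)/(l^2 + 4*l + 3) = (l + 7)/(l + 1)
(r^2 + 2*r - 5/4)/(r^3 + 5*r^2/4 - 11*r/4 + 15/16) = 4/(4*r - 3)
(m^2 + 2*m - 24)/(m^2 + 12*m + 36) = (m - 4)/(m + 6)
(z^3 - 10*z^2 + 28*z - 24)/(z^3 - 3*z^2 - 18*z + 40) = (z^2 - 8*z + 12)/(z^2 - z - 20)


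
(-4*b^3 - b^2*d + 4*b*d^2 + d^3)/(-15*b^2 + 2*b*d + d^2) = (-4*b^3 - b^2*d + 4*b*d^2 + d^3)/(-15*b^2 + 2*b*d + d^2)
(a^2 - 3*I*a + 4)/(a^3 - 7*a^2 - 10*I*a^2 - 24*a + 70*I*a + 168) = (a + I)/(a^2 - a*(7 + 6*I) + 42*I)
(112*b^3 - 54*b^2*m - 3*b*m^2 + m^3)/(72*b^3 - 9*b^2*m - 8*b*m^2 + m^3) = (14*b^2 - 5*b*m - m^2)/(9*b^2 - m^2)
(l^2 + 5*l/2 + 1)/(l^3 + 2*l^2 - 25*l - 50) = (l + 1/2)/(l^2 - 25)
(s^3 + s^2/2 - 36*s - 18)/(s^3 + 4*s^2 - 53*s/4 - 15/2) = 2*(s - 6)/(2*s - 5)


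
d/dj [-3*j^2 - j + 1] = -6*j - 1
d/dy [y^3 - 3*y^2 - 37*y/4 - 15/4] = 3*y^2 - 6*y - 37/4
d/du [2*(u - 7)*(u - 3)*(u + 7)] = 6*u^2 - 12*u - 98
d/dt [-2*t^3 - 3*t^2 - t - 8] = -6*t^2 - 6*t - 1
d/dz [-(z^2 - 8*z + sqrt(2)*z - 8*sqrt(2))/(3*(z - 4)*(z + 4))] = (-8*z^2 + sqrt(2)*z^2 - 16*sqrt(2)*z + 32*z - 128 + 16*sqrt(2))/(3*(z^4 - 32*z^2 + 256))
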